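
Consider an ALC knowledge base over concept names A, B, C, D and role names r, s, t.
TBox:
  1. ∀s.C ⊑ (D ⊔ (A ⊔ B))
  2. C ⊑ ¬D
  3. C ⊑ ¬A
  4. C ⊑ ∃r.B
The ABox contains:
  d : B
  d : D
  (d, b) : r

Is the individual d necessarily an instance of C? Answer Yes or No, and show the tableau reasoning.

1. d : C?  L(d) = {B, D} ∪ {¬C}
   open: L(d) ⊇ {B, D, ¬C, ∃s.¬C} (+ ∃-successors) — d ∉ C possible
2. Hence d : C: not entailed.

No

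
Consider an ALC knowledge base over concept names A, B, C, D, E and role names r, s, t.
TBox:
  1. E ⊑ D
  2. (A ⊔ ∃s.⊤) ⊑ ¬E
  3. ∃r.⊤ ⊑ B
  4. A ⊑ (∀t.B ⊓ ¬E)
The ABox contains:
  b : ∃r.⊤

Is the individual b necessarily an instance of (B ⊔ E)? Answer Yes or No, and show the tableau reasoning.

1. b : (B ⊔ E)?  L(b) = {∃r.⊤} ∪ {(¬B ⊓ ¬E)}
   clash {B, ¬B} at b — b ∈ (B ⊔ E)
2. Hence b : (B ⊔ E): entailed.

Yes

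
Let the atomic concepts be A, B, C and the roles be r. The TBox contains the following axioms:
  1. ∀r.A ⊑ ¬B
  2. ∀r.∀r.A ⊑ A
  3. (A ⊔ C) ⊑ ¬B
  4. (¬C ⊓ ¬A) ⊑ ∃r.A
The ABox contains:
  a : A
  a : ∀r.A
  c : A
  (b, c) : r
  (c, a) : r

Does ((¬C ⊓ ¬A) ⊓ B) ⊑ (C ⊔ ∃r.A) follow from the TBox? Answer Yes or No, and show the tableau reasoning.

1. ((¬C ⊓ ¬A) ⊓ B) ⊑ (C ⊔ ∃r.A)  ⇔  (((¬C ⊓ ¬A) ⊓ B) ⊓ (¬C ⊓ ∀r.¬A)) unsat w.r.t. T
   all branches close; clash {B, ¬B} at x₀
2. Hence ((¬C ⊓ ¬A) ⊓ B) ⊑ (C ⊔ ∃r.A): entailed.

Yes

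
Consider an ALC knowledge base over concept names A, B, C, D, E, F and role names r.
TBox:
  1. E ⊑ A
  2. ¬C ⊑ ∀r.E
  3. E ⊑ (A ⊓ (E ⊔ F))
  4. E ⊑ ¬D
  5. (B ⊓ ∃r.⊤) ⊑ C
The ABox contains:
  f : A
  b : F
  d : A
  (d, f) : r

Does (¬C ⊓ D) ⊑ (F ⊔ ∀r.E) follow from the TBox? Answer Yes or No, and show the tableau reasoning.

Yes

1. (¬C ⊓ D) ⊑ (F ⊔ ∀r.E)  ⇔  ((¬C ⊓ D) ⊓ (¬F ⊓ ∃r.¬E)) unsat w.r.t. T
   all branches close; clash {D, ¬D} at x₀
2. Hence (¬C ⊓ D) ⊑ (F ⊔ ∀r.E): entailed.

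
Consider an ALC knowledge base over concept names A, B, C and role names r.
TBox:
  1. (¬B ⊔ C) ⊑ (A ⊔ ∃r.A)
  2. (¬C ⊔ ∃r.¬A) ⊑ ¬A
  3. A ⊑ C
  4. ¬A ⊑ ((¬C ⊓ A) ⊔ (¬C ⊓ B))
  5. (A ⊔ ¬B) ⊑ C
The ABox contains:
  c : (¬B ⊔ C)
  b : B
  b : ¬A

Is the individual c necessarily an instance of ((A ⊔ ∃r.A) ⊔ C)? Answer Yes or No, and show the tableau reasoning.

Yes

1. c : ((A ⊔ ∃r.A) ⊔ C)?  L(c) = {(¬B ⊔ C)} ∪ {((¬A ⊓ ∀r.¬A) ⊓ ¬C)}
   clash {C, ¬C} at c — c ∈ ((A ⊔ ∃r.A) ⊔ C)
2. Hence c : ((A ⊔ ∃r.A) ⊔ C): entailed.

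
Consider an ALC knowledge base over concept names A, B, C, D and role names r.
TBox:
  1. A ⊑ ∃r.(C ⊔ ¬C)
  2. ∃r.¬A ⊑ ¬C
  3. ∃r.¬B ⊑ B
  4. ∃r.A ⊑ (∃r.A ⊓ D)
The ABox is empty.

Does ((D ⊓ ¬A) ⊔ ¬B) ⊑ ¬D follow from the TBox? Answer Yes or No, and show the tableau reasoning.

1. ((D ⊓ ¬A) ⊔ ¬B) ⊑ ¬D  ⇔  (((D ⊓ ¬A) ⊔ ¬B) ⊓ D) unsat w.r.t. T
   open: L(x₀) ⊇ {D, ¬A, ∀r.A, ∀r.B, ∀r.¬A}
2. Hence ((D ⊓ ¬A) ⊔ ¬B) ⊑ ¬D: not entailed.

No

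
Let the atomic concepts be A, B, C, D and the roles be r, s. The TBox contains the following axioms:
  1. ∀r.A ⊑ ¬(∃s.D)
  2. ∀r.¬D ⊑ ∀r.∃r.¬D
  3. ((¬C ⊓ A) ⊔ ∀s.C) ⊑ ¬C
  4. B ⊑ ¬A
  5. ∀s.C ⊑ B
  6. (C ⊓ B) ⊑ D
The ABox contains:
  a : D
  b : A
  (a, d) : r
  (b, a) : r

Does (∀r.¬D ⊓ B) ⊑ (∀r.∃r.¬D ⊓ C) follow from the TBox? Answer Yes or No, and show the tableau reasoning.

No

1. (∀r.¬D ⊓ B) ⊑ (∀r.∃r.¬D ⊓ C)  ⇔  ((∀r.¬D ⊓ B) ⊓ (∃r.∀r.D ⊔ ¬C)) unsat w.r.t. T
   apply at x₀: ∀r.¬D⊑∀r.∃r.¬D; B⊑¬A
   open: L(x₀) ⊇ {B, ¬A, ¬C, ∀r.¬D, ∀r.∃r.¬D, …} (+ ∃-successors)
2. Hence (∀r.¬D ⊓ B) ⊑ (∀r.∃r.¬D ⊓ C): not entailed.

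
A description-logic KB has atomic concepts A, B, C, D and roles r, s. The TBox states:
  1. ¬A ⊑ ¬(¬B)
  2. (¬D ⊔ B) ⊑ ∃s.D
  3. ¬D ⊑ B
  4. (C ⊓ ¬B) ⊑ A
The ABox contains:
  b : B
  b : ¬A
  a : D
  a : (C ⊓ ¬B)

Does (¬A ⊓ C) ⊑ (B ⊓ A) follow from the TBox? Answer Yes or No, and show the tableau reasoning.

No

1. (¬A ⊓ C) ⊑ (B ⊓ A)  ⇔  ((¬A ⊓ C) ⊓ (¬B ⊔ ¬A)) unsat w.r.t. T
   apply at x₀: ¬A⊑¬(¬B)
   open: L(x₀) ⊇ {B, C, ¬A, ∃s.D} (+ ∃-successors)
2. Hence (¬A ⊓ C) ⊑ (B ⊓ A): not entailed.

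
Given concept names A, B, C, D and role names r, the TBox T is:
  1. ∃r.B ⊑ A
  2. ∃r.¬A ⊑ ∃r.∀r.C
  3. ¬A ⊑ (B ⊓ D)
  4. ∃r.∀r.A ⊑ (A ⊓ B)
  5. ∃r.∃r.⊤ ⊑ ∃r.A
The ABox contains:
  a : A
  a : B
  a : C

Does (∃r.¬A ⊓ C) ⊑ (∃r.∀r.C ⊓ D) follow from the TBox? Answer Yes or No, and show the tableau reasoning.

1. (∃r.¬A ⊓ C) ⊑ (∃r.∀r.C ⊓ D)  ⇔  ((∃r.¬A ⊓ C) ⊓ (∀r.∃r.¬C ⊔ ¬D)) unsat w.r.t. T
   apply at x₀: ∃r.¬A⊑∃r.∀r.C
   open: L(x₀) ⊇ {A, B, C, ¬D, ∀r.∀r.⊥, …} (+ ∃-successors)
2. Hence (∃r.¬A ⊓ C) ⊑ (∃r.∀r.C ⊓ D): not entailed.

No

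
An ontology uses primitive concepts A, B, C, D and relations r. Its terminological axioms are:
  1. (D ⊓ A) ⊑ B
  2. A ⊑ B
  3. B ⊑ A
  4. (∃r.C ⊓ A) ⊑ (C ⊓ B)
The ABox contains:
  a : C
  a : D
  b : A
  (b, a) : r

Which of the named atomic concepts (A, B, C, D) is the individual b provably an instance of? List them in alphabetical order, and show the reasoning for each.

{A, B, C}

1. b : A?  L(b) = {A} ∪ {¬A}
   clash {A, ¬A} at b — b ∈ A
2. b : B?  L(b) = {A} ∪ {¬B}
   clash {B, ¬B} at b — b ∈ B
3. b : C?  L(b) = {A} ∪ {¬C}
   clash {C, ¬C} at b — b ∈ C
4. b : D?  L(b) = {A} ∪ {¬D}
   apply at b: A⊑B
   open: L(b) ⊇ {A, B, C, ¬D} — b ∉ D possible
5. Entailed for b: {A, B, C}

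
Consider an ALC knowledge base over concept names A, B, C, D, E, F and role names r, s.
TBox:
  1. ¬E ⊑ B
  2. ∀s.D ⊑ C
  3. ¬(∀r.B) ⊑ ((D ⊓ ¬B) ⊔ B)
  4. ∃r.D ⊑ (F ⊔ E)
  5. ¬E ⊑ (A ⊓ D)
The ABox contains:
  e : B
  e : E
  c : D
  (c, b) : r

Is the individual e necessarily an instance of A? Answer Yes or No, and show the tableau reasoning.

1. e : A?  L(e) = {B, E} ∪ {¬A}
   open: L(e) ⊇ {B, E, ¬A, ∀r.B, ∀r.¬D, …} (+ ∃-successors) — e ∉ A possible
2. Hence e : A: not entailed.

No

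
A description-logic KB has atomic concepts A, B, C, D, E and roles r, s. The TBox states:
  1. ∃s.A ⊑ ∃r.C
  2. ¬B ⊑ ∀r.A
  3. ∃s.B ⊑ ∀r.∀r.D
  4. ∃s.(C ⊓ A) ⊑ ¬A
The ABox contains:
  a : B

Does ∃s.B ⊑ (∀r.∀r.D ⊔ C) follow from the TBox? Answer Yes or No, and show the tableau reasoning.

Yes

1. ∃s.B ⊑ (∀r.∀r.D ⊔ C)  ⇔  (∃s.B ⊓ (∃r.∃r.¬D ⊓ ¬C)) unsat w.r.t. T
   all branches close; clash {A, ¬A} at an ∃-successor
2. Hence ∃s.B ⊑ (∀r.∀r.D ⊔ C): entailed.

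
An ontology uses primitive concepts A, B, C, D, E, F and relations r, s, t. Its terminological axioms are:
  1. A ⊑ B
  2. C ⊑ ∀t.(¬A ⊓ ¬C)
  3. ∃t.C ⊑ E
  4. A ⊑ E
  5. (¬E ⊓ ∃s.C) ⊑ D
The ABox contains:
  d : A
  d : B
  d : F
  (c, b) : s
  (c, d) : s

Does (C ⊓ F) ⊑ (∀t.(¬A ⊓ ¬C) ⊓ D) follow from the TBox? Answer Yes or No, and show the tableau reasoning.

1. (C ⊓ F) ⊑ (∀t.(¬A ⊓ ¬C) ⊓ D)  ⇔  ((C ⊓ F) ⊓ (∃t.(A ⊔ C) ⊔ ¬D)) unsat w.r.t. T
   apply at x₀: C⊑∀t.(¬A ⊓ ¬C)
   open: L(x₀) ⊇ {C, E, F, ¬A, ¬D, …}
2. Hence (C ⊓ F) ⊑ (∀t.(¬A ⊓ ¬C) ⊓ D): not entailed.

No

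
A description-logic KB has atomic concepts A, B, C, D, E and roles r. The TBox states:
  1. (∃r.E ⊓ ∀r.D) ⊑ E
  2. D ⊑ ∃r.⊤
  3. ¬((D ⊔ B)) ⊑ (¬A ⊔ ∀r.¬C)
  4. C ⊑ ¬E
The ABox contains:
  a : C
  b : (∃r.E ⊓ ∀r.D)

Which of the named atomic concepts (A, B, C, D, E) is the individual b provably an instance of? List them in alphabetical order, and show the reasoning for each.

1. b : A?  L(b) = {(∃r.E ⊓ ∀r.D)} ∪ {¬A}
   apply at b: (∃r.E ⊓ ∀r.D)⊑E
   open: L(b) ⊇ {B, E, ¬A, ¬C, ¬D, …} (+ ∃-successors) — b ∉ A possible
2. b : B?  L(b) = {(∃r.E ⊓ ∀r.D)} ∪ {¬B}
   apply at b: (∃r.E ⊓ ∀r.D)⊑E
   open: L(b) ⊇ {E, ¬A, ¬B, ¬C, ¬D, …} (+ ∃-successors) — b ∉ B possible
3. b : C?  L(b) = {(∃r.E ⊓ ∀r.D)} ∪ {¬C}
   apply at b: (∃r.E ⊓ ∀r.D)⊑E
   open: L(b) ⊇ {B, E, ¬C, ¬D, ∀r.D, …} (+ ∃-successors) — b ∉ C possible
4. b : D?  L(b) = {(∃r.E ⊓ ∀r.D)} ∪ {¬D}
   apply at b: (∃r.E ⊓ ∀r.D)⊑E
   open: L(b) ⊇ {B, E, ¬C, ¬D, ∀r.D, …} (+ ∃-successors) — b ∉ D possible
5. b : E?  L(b) = {(∃r.E ⊓ ∀r.D)} ∪ {¬E}
   clash {E, ¬E} at b — b ∈ E
6. Entailed for b: {E}

{E}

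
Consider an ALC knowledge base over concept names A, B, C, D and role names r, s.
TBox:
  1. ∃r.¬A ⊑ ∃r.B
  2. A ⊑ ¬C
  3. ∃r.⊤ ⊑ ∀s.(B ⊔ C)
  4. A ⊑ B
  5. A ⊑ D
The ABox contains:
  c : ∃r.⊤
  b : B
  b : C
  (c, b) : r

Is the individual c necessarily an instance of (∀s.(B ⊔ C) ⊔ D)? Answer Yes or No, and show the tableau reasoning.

1. c : (∀s.(B ⊔ C) ⊔ D)?  L(c) = {∃r.⊤} ∪ {(∃s.(¬B ⊓ ¬C) ⊓ ¬D)}
   clash {D, ¬D} at c — c ∈ (∀s.(B ⊔ C) ⊔ D)
2. Hence c : (∀s.(B ⊔ C) ⊔ D): entailed.

Yes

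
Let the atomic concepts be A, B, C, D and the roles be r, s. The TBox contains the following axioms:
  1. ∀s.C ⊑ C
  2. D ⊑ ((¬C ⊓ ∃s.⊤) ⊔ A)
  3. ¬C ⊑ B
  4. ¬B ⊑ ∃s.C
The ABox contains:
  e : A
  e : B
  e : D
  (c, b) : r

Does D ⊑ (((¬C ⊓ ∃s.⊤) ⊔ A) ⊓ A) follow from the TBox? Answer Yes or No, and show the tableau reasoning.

No

1. D ⊑ (((¬C ⊓ ∃s.⊤) ⊔ A) ⊓ A)  ⇔  (D ⊓ (((C ⊔ ∀s.⊥) ⊓ ¬A) ⊔ ¬A)) unsat w.r.t. T
   apply at x₀: D⊑((¬C ⊓ ∃s.⊤) ⊔ A)
   open: L(x₀) ⊇ {B, D, ¬A, ¬C, ∃s.¬C, …} (+ ∃-successors)
2. Hence D ⊑ (((¬C ⊓ ∃s.⊤) ⊔ A) ⊓ A): not entailed.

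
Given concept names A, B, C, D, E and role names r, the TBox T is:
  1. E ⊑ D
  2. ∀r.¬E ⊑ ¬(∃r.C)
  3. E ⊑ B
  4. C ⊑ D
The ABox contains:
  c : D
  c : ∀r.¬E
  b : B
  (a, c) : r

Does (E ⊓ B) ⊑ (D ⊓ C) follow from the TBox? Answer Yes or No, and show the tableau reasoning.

No

1. (E ⊓ B) ⊑ (D ⊓ C)  ⇔  ((E ⊓ B) ⊓ (¬D ⊔ ¬C)) unsat w.r.t. T
   apply at x₀: E⊑D
   open: L(x₀) ⊇ {B, D, E, ¬C, ∃r.E} (+ ∃-successors)
2. Hence (E ⊓ B) ⊑ (D ⊓ C): not entailed.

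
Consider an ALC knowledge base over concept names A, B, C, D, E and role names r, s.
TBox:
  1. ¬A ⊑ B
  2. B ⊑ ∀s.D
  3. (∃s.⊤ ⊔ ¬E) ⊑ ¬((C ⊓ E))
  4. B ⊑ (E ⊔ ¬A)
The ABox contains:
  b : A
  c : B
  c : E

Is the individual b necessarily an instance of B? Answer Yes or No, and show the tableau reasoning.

No

1. b : B?  L(b) = {A} ∪ {¬B}
   open: L(b) ⊇ {A, E, ¬B, ∀s.⊥} — b ∉ B possible
2. Hence b : B: not entailed.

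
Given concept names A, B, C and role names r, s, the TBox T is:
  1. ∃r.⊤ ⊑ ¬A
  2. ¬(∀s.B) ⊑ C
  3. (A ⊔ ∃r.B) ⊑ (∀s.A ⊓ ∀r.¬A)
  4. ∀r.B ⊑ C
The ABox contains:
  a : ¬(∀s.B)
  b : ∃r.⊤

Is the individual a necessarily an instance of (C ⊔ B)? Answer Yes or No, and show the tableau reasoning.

1. a : (C ⊔ B)?  L(a) = {¬(∀s.B)} ∪ {(¬C ⊓ ¬B)}
   clash {C, ¬C} at a — a ∈ (C ⊔ B)
2. Hence a : (C ⊔ B): entailed.

Yes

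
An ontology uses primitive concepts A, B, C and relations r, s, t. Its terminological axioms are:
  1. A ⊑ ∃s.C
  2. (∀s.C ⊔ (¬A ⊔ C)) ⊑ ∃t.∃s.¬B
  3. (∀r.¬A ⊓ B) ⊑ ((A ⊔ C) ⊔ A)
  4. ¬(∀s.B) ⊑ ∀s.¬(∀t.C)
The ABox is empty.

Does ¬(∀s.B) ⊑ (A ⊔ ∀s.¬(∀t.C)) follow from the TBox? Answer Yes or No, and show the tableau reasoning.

1. ¬(∀s.B) ⊑ (A ⊔ ∀s.¬(∀t.C))  ⇔  (∃s.¬B ⊓ (¬A ⊓ ∃s.∀t.C)) unsat w.r.t. T
   all branches close; clash {A, ¬A} at x₀
2. Hence ¬(∀s.B) ⊑ (A ⊔ ∀s.¬(∀t.C)): entailed.

Yes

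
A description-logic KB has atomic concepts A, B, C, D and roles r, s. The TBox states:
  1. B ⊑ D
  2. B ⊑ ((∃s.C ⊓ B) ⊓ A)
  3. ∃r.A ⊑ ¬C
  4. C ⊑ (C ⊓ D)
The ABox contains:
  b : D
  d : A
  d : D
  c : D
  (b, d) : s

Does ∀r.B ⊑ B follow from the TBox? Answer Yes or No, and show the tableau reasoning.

No

1. ∀r.B ⊑ B  ⇔  (∀r.B ⊓ ¬B) unsat w.r.t. T
   open: L(x₀) ⊇ {¬B, ¬C, ∀r.B}
2. Hence ∀r.B ⊑ B: not entailed.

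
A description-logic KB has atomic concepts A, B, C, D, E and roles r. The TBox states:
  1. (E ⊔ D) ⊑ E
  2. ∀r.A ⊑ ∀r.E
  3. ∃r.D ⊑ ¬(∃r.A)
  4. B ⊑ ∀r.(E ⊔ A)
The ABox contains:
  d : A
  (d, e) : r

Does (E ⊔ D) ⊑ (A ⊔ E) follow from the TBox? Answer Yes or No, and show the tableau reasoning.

Yes

1. (E ⊔ D) ⊑ (A ⊔ E)  ⇔  ((E ⊔ D) ⊓ (¬A ⊓ ¬E)) unsat w.r.t. T
   all branches close; clash {E, ¬E} at x₀
2. Hence (E ⊔ D) ⊑ (A ⊔ E): entailed.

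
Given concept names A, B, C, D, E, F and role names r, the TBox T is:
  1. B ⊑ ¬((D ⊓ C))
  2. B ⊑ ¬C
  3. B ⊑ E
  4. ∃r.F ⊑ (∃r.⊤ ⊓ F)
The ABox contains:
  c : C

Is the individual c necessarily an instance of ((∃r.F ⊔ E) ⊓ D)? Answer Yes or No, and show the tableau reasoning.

No

1. c : ((∃r.F ⊔ E) ⊓ D)?  L(c) = {C} ∪ {((∀r.¬F ⊓ ¬E) ⊔ ¬D)}
   open: L(c) ⊇ {C, ¬B, ¬E, ∀r.¬F} — c ∉ ((∃r.F ⊔ E) ⊓ D) possible
2. Hence c : ((∃r.F ⊔ E) ⊓ D): not entailed.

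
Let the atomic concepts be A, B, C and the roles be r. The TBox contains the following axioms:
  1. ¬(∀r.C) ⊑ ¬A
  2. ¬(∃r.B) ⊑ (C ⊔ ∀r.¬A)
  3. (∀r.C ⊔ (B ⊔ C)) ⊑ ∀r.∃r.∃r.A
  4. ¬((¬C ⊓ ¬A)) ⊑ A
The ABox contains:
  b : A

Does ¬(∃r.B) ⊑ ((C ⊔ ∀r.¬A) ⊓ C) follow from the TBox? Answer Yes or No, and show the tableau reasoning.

No

1. ¬(∃r.B) ⊑ ((C ⊔ ∀r.¬A) ⊓ C)  ⇔  (∀r.¬B ⊓ ((¬C ⊓ ∃r.A) ⊔ ¬C)) unsat w.r.t. T
   apply at x₀: ¬(∃r.B)⊑(C ⊔ ∀r.¬A)
   open: L(x₀) ⊇ {¬A, ¬C, ∀r.C, ∀r.¬A, ∀r.¬B, …}
2. Hence ¬(∃r.B) ⊑ ((C ⊔ ∀r.¬A) ⊓ C): not entailed.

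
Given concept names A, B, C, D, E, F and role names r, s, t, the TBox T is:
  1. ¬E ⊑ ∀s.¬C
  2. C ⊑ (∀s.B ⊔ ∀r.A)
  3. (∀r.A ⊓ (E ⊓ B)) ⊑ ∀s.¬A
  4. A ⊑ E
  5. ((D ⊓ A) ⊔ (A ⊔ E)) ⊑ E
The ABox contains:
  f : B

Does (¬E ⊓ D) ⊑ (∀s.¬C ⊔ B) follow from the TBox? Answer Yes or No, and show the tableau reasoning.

1. (¬E ⊓ D) ⊑ (∀s.¬C ⊔ B)  ⇔  ((¬E ⊓ D) ⊓ (∃s.C ⊓ ¬B)) unsat w.r.t. T
   all branches close; clash {E, ¬E} at x₀
2. Hence (¬E ⊓ D) ⊑ (∀s.¬C ⊔ B): entailed.

Yes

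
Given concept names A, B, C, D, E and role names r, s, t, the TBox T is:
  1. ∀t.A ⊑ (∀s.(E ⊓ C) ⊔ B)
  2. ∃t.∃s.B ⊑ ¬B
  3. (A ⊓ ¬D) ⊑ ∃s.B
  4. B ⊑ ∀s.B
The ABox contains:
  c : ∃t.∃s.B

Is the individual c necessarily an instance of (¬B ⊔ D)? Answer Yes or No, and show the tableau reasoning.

1. c : (¬B ⊔ D)?  L(c) = {∃t.∃s.B} ∪ {(B ⊓ ¬D)}
   clash {B, ¬B} at c — c ∈ (¬B ⊔ D)
2. Hence c : (¬B ⊔ D): entailed.

Yes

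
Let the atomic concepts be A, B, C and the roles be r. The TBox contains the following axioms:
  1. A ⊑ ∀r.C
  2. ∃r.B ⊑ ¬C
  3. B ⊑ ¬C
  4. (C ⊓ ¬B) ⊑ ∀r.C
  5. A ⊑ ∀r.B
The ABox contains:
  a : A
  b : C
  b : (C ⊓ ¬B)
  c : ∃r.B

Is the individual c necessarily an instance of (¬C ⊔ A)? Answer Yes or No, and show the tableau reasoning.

Yes

1. c : (¬C ⊔ A)?  L(c) = {∃r.B} ∪ {(C ⊓ ¬A)}
   clash {C, ¬C} at c — c ∈ (¬C ⊔ A)
2. Hence c : (¬C ⊔ A): entailed.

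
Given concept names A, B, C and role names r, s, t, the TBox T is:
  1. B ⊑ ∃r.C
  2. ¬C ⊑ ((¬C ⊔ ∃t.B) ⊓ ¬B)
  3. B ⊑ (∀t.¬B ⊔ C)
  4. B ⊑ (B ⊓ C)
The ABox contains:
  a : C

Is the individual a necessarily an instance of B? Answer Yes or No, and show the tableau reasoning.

No

1. a : B?  L(a) = {C} ∪ {¬B}
   open: L(a) ⊇ {C, ¬B} — a ∉ B possible
2. Hence a : B: not entailed.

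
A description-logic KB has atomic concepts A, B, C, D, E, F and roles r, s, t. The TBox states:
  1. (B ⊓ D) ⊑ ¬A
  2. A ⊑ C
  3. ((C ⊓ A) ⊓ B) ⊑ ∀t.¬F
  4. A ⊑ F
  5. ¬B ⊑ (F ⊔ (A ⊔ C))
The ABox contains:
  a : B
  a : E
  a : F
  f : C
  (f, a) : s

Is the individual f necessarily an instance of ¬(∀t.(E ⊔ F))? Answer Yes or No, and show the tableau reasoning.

No

1. f : ¬(∀t.(E ⊔ F))?  L(f) = {C} ∪ {∀t.(E ⊔ F)}
   open: L(f) ⊇ {B, C, ¬A, ∀t.(E ⊔ F)} — f ∉ ¬(∀t.(E ⊔ F)) possible
2. Hence f : ¬(∀t.(E ⊔ F)): not entailed.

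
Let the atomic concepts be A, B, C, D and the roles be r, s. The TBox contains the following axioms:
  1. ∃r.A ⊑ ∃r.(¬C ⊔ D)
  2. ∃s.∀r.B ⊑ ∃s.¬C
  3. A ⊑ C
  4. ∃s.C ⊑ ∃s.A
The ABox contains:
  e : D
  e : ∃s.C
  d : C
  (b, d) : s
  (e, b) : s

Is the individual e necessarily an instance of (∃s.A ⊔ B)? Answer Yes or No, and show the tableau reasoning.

Yes

1. e : (∃s.A ⊔ B)?  L(e) = {D, ∃s.C} ∪ {(∀s.¬A ⊓ ¬B)}
   clash {A, ¬A} at an ∃-successor — e ∈ (∃s.A ⊔ B)
2. Hence e : (∃s.A ⊔ B): entailed.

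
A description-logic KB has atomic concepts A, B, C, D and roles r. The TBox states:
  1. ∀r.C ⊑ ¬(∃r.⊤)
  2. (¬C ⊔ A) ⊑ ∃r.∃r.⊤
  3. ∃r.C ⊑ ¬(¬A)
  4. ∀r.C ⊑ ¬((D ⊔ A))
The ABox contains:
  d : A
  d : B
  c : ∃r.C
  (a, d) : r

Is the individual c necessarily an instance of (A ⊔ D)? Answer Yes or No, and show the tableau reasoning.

Yes

1. c : (A ⊔ D)?  L(c) = {∃r.C} ∪ {(¬A ⊓ ¬D)}
   clash {A, ¬A} at c — c ∈ (A ⊔ D)
2. Hence c : (A ⊔ D): entailed.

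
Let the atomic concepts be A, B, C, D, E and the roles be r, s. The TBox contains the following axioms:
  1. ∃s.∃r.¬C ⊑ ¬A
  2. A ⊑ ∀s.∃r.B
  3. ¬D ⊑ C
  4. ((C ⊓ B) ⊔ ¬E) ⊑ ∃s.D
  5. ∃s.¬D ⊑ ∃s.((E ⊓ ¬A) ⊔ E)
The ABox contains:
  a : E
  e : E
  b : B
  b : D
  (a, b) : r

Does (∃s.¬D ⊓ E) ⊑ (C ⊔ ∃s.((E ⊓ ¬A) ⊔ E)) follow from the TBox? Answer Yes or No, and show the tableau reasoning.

1. (∃s.¬D ⊓ E) ⊑ (C ⊔ ∃s.((E ⊓ ¬A) ⊔ E))  ⇔  ((∃s.¬D ⊓ E) ⊓ (¬C ⊓ ∀s.((¬E ⊔ A) ⊓ ¬E))) unsat w.r.t. T
   all branches close; clash {C, ¬C} at x₀
2. Hence (∃s.¬D ⊓ E) ⊑ (C ⊔ ∃s.((E ⊓ ¬A) ⊔ E)): entailed.

Yes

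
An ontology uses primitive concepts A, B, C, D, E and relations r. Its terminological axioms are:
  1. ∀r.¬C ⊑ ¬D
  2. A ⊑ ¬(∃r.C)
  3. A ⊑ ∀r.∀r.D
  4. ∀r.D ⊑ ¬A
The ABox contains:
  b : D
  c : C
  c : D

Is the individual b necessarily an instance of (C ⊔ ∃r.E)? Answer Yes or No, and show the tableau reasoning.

1. b : (C ⊔ ∃r.E)?  L(b) = {D} ∪ {(¬C ⊓ ∀r.¬E)}
   open: L(b) ⊇ {D, ¬A, ¬C, ∀r.¬E, ∃r.C} (+ ∃-successors) — b ∉ (C ⊔ ∃r.E) possible
2. Hence b : (C ⊔ ∃r.E): not entailed.

No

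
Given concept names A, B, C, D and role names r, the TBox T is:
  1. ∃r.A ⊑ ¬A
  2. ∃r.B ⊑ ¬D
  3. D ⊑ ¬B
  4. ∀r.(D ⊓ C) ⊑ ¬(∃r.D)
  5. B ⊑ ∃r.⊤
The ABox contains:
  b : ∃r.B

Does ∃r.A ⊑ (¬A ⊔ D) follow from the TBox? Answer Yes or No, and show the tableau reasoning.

Yes

1. ∃r.A ⊑ (¬A ⊔ D)  ⇔  (∃r.A ⊓ (A ⊓ ¬D)) unsat w.r.t. T
   all branches close; clash {A, ¬A} at x₀
2. Hence ∃r.A ⊑ (¬A ⊔ D): entailed.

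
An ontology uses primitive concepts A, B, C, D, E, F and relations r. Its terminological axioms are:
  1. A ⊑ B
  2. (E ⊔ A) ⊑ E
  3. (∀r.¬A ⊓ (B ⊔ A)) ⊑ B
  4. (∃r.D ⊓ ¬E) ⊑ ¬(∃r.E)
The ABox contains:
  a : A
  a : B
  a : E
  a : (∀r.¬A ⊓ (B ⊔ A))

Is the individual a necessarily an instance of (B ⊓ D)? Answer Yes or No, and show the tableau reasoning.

1. a : (B ⊓ D)?  L(a) = {A, B, E, (∀r.¬A ⊓ (B ⊔ A))} ∪ {(¬B ⊔ ¬D)}
   open: L(a) ⊇ {A, B, E, ¬D, ∀r.¬A} — a ∉ (B ⊓ D) possible
2. Hence a : (B ⊓ D): not entailed.

No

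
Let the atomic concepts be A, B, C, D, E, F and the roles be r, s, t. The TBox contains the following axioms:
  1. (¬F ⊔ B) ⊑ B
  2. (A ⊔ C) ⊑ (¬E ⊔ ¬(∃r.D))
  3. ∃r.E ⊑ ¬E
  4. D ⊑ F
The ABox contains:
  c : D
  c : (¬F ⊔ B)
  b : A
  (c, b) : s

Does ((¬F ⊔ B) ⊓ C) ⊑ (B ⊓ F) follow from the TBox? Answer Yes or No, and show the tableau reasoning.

No

1. ((¬F ⊔ B) ⊓ C) ⊑ (B ⊓ F)  ⇔  (((¬F ⊔ B) ⊓ C) ⊓ (¬B ⊔ ¬F)) unsat w.r.t. T
   apply at x₀: (¬F ⊔ B)⊑B
   open: L(x₀) ⊇ {B, C, ¬D, ¬E, ¬F, …}
2. Hence ((¬F ⊔ B) ⊓ C) ⊑ (B ⊓ F): not entailed.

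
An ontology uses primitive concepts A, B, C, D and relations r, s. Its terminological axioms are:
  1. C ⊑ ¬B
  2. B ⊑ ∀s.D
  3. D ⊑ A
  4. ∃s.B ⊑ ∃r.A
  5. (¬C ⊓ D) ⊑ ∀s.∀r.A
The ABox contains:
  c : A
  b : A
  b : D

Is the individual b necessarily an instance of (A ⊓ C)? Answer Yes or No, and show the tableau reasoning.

1. b : (A ⊓ C)?  L(b) = {A, D} ∪ {(¬A ⊔ ¬C)}
   open: L(b) ⊇ {A, D, ¬B, ¬C, ∀s.¬B, …} — b ∉ (A ⊓ C) possible
2. Hence b : (A ⊓ C): not entailed.

No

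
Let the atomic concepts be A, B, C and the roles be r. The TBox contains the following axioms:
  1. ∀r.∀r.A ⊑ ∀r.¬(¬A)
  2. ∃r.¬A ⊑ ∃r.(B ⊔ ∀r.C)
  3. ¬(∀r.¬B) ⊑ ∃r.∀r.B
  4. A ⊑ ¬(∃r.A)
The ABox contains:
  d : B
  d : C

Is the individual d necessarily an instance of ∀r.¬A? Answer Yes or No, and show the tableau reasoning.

No

1. d : ∀r.¬A?  L(d) = {B, C} ∪ {∃r.A}
   open: L(d) ⊇ {B, C, ¬A, ∀r.A, ∀r.¬B, …} (+ ∃-successors) — d ∉ ∀r.¬A possible
2. Hence d : ∀r.¬A: not entailed.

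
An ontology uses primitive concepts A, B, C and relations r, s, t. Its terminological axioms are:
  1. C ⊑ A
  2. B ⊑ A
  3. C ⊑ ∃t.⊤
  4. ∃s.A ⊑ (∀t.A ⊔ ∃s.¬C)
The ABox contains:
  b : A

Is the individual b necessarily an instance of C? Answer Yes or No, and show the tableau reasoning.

No

1. b : C?  L(b) = {A} ∪ {¬C}
   open: L(b) ⊇ {A, ¬C, ∀s.¬A} — b ∉ C possible
2. Hence b : C: not entailed.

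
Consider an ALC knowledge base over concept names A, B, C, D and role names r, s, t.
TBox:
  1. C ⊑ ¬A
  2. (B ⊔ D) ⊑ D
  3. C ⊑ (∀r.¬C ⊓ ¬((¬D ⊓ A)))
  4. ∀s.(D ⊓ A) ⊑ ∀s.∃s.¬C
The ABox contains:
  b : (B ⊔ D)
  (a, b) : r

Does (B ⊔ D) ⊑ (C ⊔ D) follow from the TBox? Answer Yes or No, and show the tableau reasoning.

1. (B ⊔ D) ⊑ (C ⊔ D)  ⇔  ((B ⊔ D) ⊓ (¬C ⊓ ¬D)) unsat w.r.t. T
   all branches close; clash {D, ¬D} at x₀
2. Hence (B ⊔ D) ⊑ (C ⊔ D): entailed.

Yes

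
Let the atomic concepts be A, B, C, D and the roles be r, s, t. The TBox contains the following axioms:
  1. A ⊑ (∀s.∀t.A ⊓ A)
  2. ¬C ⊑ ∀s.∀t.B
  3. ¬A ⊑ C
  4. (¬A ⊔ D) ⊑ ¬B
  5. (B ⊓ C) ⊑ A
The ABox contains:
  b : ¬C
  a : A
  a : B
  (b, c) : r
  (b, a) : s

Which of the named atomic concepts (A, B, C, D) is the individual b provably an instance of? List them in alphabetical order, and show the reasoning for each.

1. b : A?  L(b) = {¬C} ∪ {¬A}
   clash {C, ¬C} at b — b ∈ A
2. b : B?  L(b) = {¬C} ∪ {¬B}
   apply at b: ¬C⊑∀s.∀t.B
   open: L(b) ⊇ {A, ¬B, ¬C, ∀s.∀t.A, ∀s.∀t.B} — b ∉ B possible
3. b : C?  L(b) = {¬C} ∪ {¬C}
   apply at b: ¬C⊑∀s.∀t.B
   open: L(b) ⊇ {A, ¬C, ¬D, ∀s.∀t.A, ∀s.∀t.B} — b ∉ C possible
4. b : D?  L(b) = {¬C} ∪ {¬D}
   apply at b: ¬C⊑∀s.∀t.B
   open: L(b) ⊇ {A, ¬C, ¬D, ∀s.∀t.A, ∀s.∀t.B} — b ∉ D possible
5. Entailed for b: {A}

{A}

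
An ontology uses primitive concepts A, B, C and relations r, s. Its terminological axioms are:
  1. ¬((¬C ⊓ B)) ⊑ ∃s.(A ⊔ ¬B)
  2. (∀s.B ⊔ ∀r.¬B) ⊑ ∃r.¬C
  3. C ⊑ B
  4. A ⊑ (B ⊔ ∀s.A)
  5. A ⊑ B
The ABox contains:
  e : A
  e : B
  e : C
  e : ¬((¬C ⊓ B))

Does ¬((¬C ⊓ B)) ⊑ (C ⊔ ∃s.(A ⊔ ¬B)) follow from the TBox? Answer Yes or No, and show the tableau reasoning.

1. ¬((¬C ⊓ B)) ⊑ (C ⊔ ∃s.(A ⊔ ¬B))  ⇔  ((C ⊔ ¬B) ⊓ (¬C ⊓ ∀s.(¬A ⊓ B))) unsat w.r.t. T
   all branches close; clash {B, ¬B} at x₀
2. Hence ¬((¬C ⊓ B)) ⊑ (C ⊔ ∃s.(A ⊔ ¬B)): entailed.

Yes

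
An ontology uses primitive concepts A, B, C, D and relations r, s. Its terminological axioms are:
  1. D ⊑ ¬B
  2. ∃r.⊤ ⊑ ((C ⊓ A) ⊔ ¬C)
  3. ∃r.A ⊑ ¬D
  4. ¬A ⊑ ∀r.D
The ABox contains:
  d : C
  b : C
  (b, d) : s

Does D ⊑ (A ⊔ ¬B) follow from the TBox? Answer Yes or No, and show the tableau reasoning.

1. D ⊑ (A ⊔ ¬B)  ⇔  (D ⊓ (¬A ⊓ B)) unsat w.r.t. T
   all branches close; clash {B, ¬B} at x₀
2. Hence D ⊑ (A ⊔ ¬B): entailed.

Yes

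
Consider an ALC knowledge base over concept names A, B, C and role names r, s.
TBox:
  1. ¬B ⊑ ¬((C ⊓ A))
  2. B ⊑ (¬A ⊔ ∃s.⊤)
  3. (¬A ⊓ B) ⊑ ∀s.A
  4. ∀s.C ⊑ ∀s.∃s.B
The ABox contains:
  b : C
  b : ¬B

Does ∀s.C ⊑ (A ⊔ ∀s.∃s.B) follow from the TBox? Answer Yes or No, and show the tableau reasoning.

Yes

1. ∀s.C ⊑ (A ⊔ ∀s.∃s.B)  ⇔  (∀s.C ⊓ (¬A ⊓ ∃s.∀s.¬B)) unsat w.r.t. T
   all branches close; clash {A, ¬A} at an ∃-successor
2. Hence ∀s.C ⊑ (A ⊔ ∀s.∃s.B): entailed.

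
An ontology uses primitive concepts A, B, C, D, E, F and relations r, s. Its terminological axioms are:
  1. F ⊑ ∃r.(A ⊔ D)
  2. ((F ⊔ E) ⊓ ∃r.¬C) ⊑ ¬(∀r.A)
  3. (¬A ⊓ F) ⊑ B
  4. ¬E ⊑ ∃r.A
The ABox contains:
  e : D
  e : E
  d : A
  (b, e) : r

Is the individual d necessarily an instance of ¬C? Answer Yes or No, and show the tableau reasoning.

1. d : ¬C?  L(d) = {A} ∪ {C}
   open: L(d) ⊇ {A, C, E, ¬F, ∀r.C} — d ∉ ¬C possible
2. Hence d : ¬C: not entailed.

No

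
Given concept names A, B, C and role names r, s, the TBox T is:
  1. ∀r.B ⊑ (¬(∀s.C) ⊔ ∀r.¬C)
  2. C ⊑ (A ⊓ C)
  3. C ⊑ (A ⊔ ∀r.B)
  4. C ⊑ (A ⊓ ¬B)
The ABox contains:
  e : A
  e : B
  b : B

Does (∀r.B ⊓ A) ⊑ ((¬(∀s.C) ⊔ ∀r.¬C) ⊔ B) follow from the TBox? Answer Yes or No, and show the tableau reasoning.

Yes

1. (∀r.B ⊓ A) ⊑ ((¬(∀s.C) ⊔ ∀r.¬C) ⊔ B)  ⇔  ((∀r.B ⊓ A) ⊓ ((∀s.C ⊓ ∃r.C) ⊓ ¬B)) unsat w.r.t. T
   all branches close; clash {C, ¬C} at an ∃-successor
2. Hence (∀r.B ⊓ A) ⊑ ((¬(∀s.C) ⊔ ∀r.¬C) ⊔ B): entailed.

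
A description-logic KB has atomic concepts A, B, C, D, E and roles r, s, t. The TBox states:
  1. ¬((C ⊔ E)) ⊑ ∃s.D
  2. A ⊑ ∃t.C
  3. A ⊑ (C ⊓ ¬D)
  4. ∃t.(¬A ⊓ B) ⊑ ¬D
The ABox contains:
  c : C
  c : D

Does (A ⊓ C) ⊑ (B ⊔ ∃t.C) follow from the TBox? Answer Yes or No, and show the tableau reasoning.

1. (A ⊓ C) ⊑ (B ⊔ ∃t.C)  ⇔  ((A ⊓ C) ⊓ (¬B ⊓ ∀t.¬C)) unsat w.r.t. T
   all branches close; clash {C, ¬C} at an ∃-successor
2. Hence (A ⊓ C) ⊑ (B ⊔ ∃t.C): entailed.

Yes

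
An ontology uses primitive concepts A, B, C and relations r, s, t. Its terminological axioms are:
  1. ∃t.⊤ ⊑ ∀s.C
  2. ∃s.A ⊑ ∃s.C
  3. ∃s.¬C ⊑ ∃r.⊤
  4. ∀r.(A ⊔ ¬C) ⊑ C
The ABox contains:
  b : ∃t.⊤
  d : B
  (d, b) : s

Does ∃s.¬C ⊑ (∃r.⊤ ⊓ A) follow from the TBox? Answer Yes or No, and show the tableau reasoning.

1. ∃s.¬C ⊑ (∃r.⊤ ⊓ A)  ⇔  (∃s.¬C ⊓ (∀r.⊥ ⊔ ¬A)) unsat w.r.t. T
   apply at x₀: ∃s.¬C⊑∃r.⊤
   open: L(x₀) ⊇ {¬A, ∀s.¬A, ∀t.⊥, ∃r.(¬A ⊓ C), ∃r.⊤, …} (+ ∃-successors)
2. Hence ∃s.¬C ⊑ (∃r.⊤ ⊓ A): not entailed.

No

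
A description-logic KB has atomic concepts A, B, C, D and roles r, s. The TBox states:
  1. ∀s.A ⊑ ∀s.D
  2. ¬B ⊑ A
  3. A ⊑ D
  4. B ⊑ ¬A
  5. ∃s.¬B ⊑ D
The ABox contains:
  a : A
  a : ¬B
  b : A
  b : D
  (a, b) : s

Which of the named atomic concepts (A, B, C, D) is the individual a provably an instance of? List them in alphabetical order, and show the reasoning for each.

1. a : A?  L(a) = {A, ¬B} ∪ {¬A}
   clash {A, ¬A} at a — a ∈ A
2. a : B?  L(a) = {A, ¬B} ∪ {¬B}
   apply at a: A⊑D
   open: L(a) ⊇ {A, D, ¬B, ∃s.¬A} (+ ∃-successors) — a ∉ B possible
3. a : C?  L(a) = {A, ¬B} ∪ {¬C}
   apply at a: A⊑D
   open: L(a) ⊇ {A, D, ¬B, ¬C, ∃s.¬A} (+ ∃-successors) — a ∉ C possible
4. a : D?  L(a) = {A, ¬B} ∪ {¬D}
   clash {D, ¬D} at a — a ∈ D
5. Entailed for a: {A, D}

{A, D}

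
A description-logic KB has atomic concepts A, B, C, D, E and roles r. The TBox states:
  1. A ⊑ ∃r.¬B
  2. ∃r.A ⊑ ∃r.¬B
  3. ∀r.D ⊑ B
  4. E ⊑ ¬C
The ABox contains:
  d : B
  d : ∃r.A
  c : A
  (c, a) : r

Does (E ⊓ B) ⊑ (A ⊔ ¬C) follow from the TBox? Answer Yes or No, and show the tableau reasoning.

1. (E ⊓ B) ⊑ (A ⊔ ¬C)  ⇔  ((E ⊓ B) ⊓ (¬A ⊓ C)) unsat w.r.t. T
   all branches close; clash {C, ¬C} at x₀
2. Hence (E ⊓ B) ⊑ (A ⊔ ¬C): entailed.

Yes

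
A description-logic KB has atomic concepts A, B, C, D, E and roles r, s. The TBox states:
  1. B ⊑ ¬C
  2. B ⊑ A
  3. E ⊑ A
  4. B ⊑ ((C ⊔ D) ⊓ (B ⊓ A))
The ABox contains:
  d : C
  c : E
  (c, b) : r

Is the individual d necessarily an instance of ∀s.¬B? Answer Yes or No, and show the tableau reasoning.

No

1. d : ∀s.¬B?  L(d) = {C} ∪ {∃s.B}
   open: L(d) ⊇ {C, ¬B, ¬E, ∃s.B} (+ ∃-successors) — d ∉ ∀s.¬B possible
2. Hence d : ∀s.¬B: not entailed.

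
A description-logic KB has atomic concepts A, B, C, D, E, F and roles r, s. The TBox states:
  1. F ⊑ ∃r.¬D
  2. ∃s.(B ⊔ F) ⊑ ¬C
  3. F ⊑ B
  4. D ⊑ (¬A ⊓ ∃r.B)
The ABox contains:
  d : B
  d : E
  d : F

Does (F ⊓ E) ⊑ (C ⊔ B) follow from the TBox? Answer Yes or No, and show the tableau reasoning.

1. (F ⊓ E) ⊑ (C ⊔ B)  ⇔  ((F ⊓ E) ⊓ (¬C ⊓ ¬B)) unsat w.r.t. T
   all branches close; clash {B, ¬B} at x₀
2. Hence (F ⊓ E) ⊑ (C ⊔ B): entailed.

Yes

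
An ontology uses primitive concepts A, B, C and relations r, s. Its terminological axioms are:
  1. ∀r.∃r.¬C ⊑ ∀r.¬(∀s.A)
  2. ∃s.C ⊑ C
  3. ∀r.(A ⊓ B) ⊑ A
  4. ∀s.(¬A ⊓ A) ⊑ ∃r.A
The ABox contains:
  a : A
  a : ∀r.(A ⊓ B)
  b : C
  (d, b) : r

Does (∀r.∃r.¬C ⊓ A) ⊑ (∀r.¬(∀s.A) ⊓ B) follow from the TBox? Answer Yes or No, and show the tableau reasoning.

No

1. (∀r.∃r.¬C ⊓ A) ⊑ (∀r.¬(∀s.A) ⊓ B)  ⇔  ((∀r.∃r.¬C ⊓ A) ⊓ (∃r.∀s.A ⊔ ¬B)) unsat w.r.t. T
   apply at x₀: ∀r.∃r.¬C⊑∀r.¬(∀s.A)
   open: L(x₀) ⊇ {A, ¬B, ∀r.∃r.¬C, ∀r.∃s.¬A, ∀s.¬C, …} (+ ∃-successors)
2. Hence (∀r.∃r.¬C ⊓ A) ⊑ (∀r.¬(∀s.A) ⊓ B): not entailed.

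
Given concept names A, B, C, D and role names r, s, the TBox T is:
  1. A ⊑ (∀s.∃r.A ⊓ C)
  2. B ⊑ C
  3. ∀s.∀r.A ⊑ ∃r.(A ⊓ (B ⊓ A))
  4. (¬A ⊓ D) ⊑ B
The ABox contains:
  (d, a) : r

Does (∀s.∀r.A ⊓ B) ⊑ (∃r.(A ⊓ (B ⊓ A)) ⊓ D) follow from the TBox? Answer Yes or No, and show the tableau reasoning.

1. (∀s.∀r.A ⊓ B) ⊑ (∃r.(A ⊓ (B ⊓ A)) ⊓ D)  ⇔  ((∀s.∀r.A ⊓ B) ⊓ (∀r.(¬A ⊔ (¬B ⊔ ¬A)) ⊔ ¬D)) unsat w.r.t. T
   apply at x₀: B⊑C; ∀s.∀r.A⊑∃r.(A ⊓ (B ⊓ A))
   open: L(x₀) ⊇ {B, C, ¬A, ¬D, ∀s.∀r.A, …} (+ ∃-successors)
2. Hence (∀s.∀r.A ⊓ B) ⊑ (∃r.(A ⊓ (B ⊓ A)) ⊓ D): not entailed.

No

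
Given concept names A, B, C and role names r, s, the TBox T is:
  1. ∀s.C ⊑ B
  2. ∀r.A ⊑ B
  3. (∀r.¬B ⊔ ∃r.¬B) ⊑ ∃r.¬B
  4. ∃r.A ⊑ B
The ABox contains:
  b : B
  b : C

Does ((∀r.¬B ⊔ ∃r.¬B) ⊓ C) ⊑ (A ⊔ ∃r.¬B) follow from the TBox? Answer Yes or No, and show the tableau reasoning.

1. ((∀r.¬B ⊔ ∃r.¬B) ⊓ C) ⊑ (A ⊔ ∃r.¬B)  ⇔  (((∀r.¬B ⊔ ∃r.¬B) ⊓ C) ⊓ (¬A ⊓ ∀r.B)) unsat w.r.t. T
   all branches close; clash {B, ¬B} at an ∃-successor
2. Hence ((∀r.¬B ⊔ ∃r.¬B) ⊓ C) ⊑ (A ⊔ ∃r.¬B): entailed.

Yes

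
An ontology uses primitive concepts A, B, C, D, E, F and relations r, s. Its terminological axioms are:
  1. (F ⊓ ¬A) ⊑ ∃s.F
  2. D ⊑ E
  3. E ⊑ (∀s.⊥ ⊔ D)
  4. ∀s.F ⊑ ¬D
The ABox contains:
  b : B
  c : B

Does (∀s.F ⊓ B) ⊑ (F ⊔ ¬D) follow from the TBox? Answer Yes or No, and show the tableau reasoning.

Yes

1. (∀s.F ⊓ B) ⊑ (F ⊔ ¬D)  ⇔  ((∀s.F ⊓ B) ⊓ (¬F ⊓ D)) unsat w.r.t. T
   all branches close; clash {D, ¬D} at x₀
2. Hence (∀s.F ⊓ B) ⊑ (F ⊔ ¬D): entailed.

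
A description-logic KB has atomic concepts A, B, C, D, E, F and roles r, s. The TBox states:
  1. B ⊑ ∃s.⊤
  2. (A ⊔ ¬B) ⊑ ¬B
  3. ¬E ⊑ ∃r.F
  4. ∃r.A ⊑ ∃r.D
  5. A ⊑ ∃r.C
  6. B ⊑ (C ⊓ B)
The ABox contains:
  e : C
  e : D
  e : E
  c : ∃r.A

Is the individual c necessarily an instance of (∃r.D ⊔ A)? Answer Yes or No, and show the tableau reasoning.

Yes

1. c : (∃r.D ⊔ A)?  L(c) = {∃r.A} ∪ {(∀r.¬D ⊓ ¬A)}
   clash {B, ¬B} at c — c ∈ (∃r.D ⊔ A)
2. Hence c : (∃r.D ⊔ A): entailed.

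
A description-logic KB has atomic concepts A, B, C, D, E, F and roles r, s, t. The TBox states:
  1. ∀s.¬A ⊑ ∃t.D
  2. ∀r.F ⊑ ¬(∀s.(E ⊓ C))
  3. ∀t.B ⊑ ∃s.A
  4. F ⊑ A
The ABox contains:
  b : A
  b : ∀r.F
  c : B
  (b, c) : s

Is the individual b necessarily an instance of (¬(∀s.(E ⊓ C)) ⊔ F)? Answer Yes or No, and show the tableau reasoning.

1. b : (¬(∀s.(E ⊓ C)) ⊔ F)?  L(b) = {A, ∀r.F} ∪ {(∀s.(E ⊓ C) ⊓ ¬F)}
   clash {C, ¬C} at an ∃-successor — b ∈ (¬(∀s.(E ⊓ C)) ⊔ F)
2. Hence b : (¬(∀s.(E ⊓ C)) ⊔ F): entailed.

Yes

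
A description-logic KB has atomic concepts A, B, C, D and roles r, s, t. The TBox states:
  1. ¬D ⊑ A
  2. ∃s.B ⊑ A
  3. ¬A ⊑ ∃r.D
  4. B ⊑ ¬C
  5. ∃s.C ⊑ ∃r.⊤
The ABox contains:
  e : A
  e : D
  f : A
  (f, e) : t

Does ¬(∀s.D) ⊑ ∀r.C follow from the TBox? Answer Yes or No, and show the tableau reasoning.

No

1. ¬(∀s.D) ⊑ ∀r.C  ⇔  (∃s.¬D ⊓ ∃r.¬C) unsat w.r.t. T
   open: L(x₀) ⊇ {A, D, ¬B, ∀s.¬C, ∃r.¬C, …} (+ ∃-successors)
2. Hence ¬(∀s.D) ⊑ ∀r.C: not entailed.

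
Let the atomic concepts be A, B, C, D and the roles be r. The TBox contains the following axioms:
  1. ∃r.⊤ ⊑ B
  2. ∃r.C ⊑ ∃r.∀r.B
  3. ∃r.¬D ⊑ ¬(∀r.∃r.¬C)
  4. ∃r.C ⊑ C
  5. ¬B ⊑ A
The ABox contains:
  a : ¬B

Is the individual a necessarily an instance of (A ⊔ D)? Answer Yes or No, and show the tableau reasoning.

Yes

1. a : (A ⊔ D)?  L(a) = {¬B} ∪ {(¬A ⊓ ¬D)}
   clash {A, ¬A} at a — a ∈ (A ⊔ D)
2. Hence a : (A ⊔ D): entailed.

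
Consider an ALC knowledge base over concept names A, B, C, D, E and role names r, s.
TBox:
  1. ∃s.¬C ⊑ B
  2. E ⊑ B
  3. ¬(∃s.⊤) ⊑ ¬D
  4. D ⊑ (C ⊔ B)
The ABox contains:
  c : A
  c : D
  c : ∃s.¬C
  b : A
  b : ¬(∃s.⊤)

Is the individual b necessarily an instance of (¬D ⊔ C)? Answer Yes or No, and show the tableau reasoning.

Yes

1. b : (¬D ⊔ C)?  L(b) = {A, ¬(∃s.⊤)} ∪ {(D ⊓ ¬C)}
   clash {D, ¬D} at b — b ∈ (¬D ⊔ C)
2. Hence b : (¬D ⊔ C): entailed.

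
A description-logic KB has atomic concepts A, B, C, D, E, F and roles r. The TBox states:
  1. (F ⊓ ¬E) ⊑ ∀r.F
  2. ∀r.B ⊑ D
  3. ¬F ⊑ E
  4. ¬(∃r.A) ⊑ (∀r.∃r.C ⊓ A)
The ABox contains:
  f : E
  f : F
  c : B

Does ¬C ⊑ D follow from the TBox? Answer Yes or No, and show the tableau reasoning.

1. ¬C ⊑ D  ⇔  (¬C ⊓ ¬D) unsat w.r.t. T
   open: L(x₀) ⊇ {E, F, ¬C, ¬D, ∃r.A, …} (+ ∃-successors)
2. Hence ¬C ⊑ D: not entailed.

No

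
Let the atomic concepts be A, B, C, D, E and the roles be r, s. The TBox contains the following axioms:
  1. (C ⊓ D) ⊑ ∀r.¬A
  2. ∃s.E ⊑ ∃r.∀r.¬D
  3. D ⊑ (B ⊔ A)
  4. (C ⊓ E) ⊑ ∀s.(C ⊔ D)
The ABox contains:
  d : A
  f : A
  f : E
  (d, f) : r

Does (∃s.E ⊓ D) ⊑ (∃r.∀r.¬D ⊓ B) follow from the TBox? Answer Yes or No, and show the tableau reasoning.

No

1. (∃s.E ⊓ D) ⊑ (∃r.∀r.¬D ⊓ B)  ⇔  ((∃s.E ⊓ D) ⊓ (∀r.∃r.D ⊔ ¬B)) unsat w.r.t. T
   apply at x₀: ∃s.E⊑∃r.∀r.¬D; D⊑(B ⊔ A)
   open: L(x₀) ⊇ {A, D, ¬B, ¬C, ∃r.∀r.¬D, …} (+ ∃-successors)
2. Hence (∃s.E ⊓ D) ⊑ (∃r.∀r.¬D ⊓ B): not entailed.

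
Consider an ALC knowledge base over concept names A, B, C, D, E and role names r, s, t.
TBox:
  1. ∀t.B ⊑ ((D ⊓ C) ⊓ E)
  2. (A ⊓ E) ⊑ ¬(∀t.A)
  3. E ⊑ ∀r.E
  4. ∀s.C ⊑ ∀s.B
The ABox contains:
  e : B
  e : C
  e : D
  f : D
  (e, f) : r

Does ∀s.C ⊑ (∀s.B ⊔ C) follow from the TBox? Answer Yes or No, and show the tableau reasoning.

1. ∀s.C ⊑ (∀s.B ⊔ C)  ⇔  (∀s.C ⊓ (∃s.¬B ⊓ ¬C)) unsat w.r.t. T
   all branches close; clash {C, ¬C} at x₀
2. Hence ∀s.C ⊑ (∀s.B ⊔ C): entailed.

Yes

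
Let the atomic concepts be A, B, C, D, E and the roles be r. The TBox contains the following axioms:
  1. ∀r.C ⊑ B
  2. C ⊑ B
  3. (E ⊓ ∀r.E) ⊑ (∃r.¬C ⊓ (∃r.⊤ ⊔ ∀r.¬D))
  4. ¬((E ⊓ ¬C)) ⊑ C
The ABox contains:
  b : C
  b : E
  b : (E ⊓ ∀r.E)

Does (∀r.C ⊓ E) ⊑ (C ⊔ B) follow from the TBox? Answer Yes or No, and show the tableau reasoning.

Yes

1. (∀r.C ⊓ E) ⊑ (C ⊔ B)  ⇔  ((∀r.C ⊓ E) ⊓ (¬C ⊓ ¬B)) unsat w.r.t. T
   all branches close; clash {C, ¬C} at x₀
2. Hence (∀r.C ⊓ E) ⊑ (C ⊔ B): entailed.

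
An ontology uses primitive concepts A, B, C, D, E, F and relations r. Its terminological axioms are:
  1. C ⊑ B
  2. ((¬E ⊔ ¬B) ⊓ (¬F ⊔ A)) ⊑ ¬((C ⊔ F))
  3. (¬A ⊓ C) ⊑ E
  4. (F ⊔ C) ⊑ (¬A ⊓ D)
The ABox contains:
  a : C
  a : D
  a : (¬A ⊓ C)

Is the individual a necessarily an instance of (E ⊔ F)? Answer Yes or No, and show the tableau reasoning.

Yes

1. a : (E ⊔ F)?  L(a) = {C, D, (¬A ⊓ C)} ∪ {(¬E ⊓ ¬F)}
   clash {E, ¬E} at a — a ∈ (E ⊔ F)
2. Hence a : (E ⊔ F): entailed.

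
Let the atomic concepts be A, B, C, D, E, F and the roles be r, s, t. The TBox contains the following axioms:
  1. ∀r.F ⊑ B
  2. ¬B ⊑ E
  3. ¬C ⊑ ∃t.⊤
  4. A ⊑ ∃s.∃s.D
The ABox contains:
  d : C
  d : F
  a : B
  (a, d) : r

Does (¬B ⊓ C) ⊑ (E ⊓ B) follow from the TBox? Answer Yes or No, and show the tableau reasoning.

No

1. (¬B ⊓ C) ⊑ (E ⊓ B)  ⇔  ((¬B ⊓ C) ⊓ (¬E ⊔ ¬B)) unsat w.r.t. T
   apply at x₀: ¬B⊑E
   open: L(x₀) ⊇ {C, E, ¬A, ¬B, ∃r.¬F} (+ ∃-successors)
2. Hence (¬B ⊓ C) ⊑ (E ⊓ B): not entailed.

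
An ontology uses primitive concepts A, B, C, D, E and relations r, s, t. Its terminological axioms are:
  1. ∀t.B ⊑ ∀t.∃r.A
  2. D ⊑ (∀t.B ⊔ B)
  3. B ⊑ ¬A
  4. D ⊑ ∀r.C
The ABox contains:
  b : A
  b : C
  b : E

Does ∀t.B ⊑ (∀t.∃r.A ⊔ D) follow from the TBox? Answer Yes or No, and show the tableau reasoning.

Yes

1. ∀t.B ⊑ (∀t.∃r.A ⊔ D)  ⇔  (∀t.B ⊓ (∃t.∀r.¬A ⊓ ¬D)) unsat w.r.t. T
   all branches close; clash {A, ¬A} at an ∃-successor
2. Hence ∀t.B ⊑ (∀t.∃r.A ⊔ D): entailed.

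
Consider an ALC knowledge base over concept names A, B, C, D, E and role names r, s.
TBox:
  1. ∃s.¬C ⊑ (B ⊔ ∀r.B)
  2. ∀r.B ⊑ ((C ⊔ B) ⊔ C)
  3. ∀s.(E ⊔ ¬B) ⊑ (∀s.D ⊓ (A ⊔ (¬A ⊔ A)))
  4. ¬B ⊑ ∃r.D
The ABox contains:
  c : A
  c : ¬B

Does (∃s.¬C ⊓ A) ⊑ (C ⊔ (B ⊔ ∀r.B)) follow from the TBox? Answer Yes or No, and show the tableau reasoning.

Yes

1. (∃s.¬C ⊓ A) ⊑ (C ⊔ (B ⊔ ∀r.B))  ⇔  ((∃s.¬C ⊓ A) ⊓ (¬C ⊓ (¬B ⊓ ∃r.¬B))) unsat w.r.t. T
   all branches close; clash {B, ¬B} at an ∃-successor
2. Hence (∃s.¬C ⊓ A) ⊑ (C ⊔ (B ⊔ ∀r.B)): entailed.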